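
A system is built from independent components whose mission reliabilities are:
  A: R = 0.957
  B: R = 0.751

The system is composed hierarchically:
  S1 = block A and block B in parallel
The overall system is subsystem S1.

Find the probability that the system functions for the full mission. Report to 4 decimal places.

Parallel (A and B): 1 − (1 − 0.957000)(1 − 0.751000) = 0.9893

0.9893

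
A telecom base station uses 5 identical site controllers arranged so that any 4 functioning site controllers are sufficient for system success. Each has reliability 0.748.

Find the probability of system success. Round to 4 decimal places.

R = Σ_{i=4}^{5} C(5,i) p^i (1−p)^{5−i} with p = 0.748
C(5,4)·0.748^4·0.252^1 = 0.394436
C(5,5)·0.748^5·0.252^0 = 0.234157
Sum = 0.6286

0.6286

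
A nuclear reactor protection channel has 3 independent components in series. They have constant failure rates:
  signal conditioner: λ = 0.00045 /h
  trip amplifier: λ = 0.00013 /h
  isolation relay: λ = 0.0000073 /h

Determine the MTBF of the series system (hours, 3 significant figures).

Series of exponential components: λ_sys = Σ λ_i
λ_sys = 0.00045 + 0.00013 + 0.0000073 = 5.8730e-04 /h
MTBF = 1 / λ_sys = 1700 h

1700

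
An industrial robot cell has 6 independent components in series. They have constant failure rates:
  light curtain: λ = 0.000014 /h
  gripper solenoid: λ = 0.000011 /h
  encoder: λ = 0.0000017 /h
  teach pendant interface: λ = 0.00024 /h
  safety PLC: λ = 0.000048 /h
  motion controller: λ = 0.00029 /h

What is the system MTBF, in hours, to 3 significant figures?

1650

Series of exponential components: λ_sys = Σ λ_i
λ_sys = 0.000014 + 0.000011 + 0.0000017 + 0.00024 + 0.000048 + 0.00029 = 6.0470e-04 /h
MTBF = 1 / λ_sys = 1650 h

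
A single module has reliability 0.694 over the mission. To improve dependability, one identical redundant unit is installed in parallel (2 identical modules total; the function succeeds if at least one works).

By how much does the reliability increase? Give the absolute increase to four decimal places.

0.2124

R_before = 0.694
R_after = 1 − (1 − 0.694)^2 = 0.9064
ΔR = 0.9064 − 0.694 = 0.2124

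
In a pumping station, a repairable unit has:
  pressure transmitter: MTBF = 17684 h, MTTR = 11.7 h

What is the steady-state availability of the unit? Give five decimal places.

0.99934

A(pressure transmitter) = MTBF/(MTBF+MTTR) = 17684/(17684+11.7) = 0.99934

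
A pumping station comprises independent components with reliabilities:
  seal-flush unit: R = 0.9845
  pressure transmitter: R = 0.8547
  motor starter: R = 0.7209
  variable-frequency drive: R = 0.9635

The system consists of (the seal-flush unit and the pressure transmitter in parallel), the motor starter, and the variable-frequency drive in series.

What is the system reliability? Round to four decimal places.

0.6930

Parallel (seal-flush unit and pressure transmitter): 1 − (1 − 0.984500)(1 − 0.854700) = 0.997748
Series ([0.997748], motor starter, and variable-frequency drive): 0.997748 × 0.720900 × 0.963500 = 0.6930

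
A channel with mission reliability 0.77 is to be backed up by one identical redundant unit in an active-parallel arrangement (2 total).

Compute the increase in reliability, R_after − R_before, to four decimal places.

0.1771

R_before = 0.77
R_after = 1 − (1 − 0.77)^2 = 0.9471
ΔR = 0.9471 − 0.77 = 0.1771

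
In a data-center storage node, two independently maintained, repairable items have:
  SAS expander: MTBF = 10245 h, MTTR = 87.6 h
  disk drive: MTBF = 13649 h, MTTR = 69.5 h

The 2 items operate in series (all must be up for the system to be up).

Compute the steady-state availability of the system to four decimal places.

A(SAS expander) = MTBF/(MTBF+MTTR) = 10245/(10245+87.6) = 0.991522
A(disk drive) = MTBF/(MTBF+MTTR) = 13649/(13649+69.5) = 0.994934
Series availability: 0.991522 × 0.994934 = 0.9865

0.9865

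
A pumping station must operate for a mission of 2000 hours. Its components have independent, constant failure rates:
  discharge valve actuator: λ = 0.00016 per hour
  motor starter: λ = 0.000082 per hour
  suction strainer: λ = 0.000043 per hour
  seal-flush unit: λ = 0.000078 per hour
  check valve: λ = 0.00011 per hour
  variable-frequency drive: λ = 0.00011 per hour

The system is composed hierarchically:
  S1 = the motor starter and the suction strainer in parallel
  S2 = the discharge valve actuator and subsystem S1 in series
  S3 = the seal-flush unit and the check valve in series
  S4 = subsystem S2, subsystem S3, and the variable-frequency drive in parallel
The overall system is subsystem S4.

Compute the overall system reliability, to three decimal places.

0.982

R(discharge valve actuator) = exp(−0.00016 × 2000) = 0.72615
R(motor starter) = exp(−0.000082 × 2000) = 0.84874
R(suction strainer) = exp(−0.000043 × 2000) = 0.91759
R(seal-flush unit) = exp(−0.000078 × 2000) = 0.85556
R(check valve) = exp(−0.00011 × 2000) = 0.80252
R(variable-frequency drive) = exp(−0.00011 × 2000) = 0.80252
Parallel (motor starter and suction strainer): 1 − (1 − 0.84874)(1 − 0.91759) = 0.98753
Series (discharge valve actuator and [0.98753]): 0.72615 × 0.98753 = 0.71709
Series (seal-flush unit and check valve): 0.85556 × 0.80252 = 0.68660
Parallel ([0.71709], [0.68660], and variable-frequency drive): 1 − (1 − 0.71709)(1 − 0.68660)(1 − 0.80252) = 0.982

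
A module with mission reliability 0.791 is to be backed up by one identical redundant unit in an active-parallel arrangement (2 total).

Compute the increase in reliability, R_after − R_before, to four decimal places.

0.1653

R_before = 0.791
R_after = 1 − (1 − 0.791)^2 = 0.9563
ΔR = 0.9563 − 0.791 = 0.1653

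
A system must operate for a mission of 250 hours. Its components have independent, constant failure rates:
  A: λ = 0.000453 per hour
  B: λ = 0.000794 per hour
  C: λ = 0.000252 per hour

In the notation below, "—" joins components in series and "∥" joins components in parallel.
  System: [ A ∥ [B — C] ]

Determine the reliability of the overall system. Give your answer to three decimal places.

R(A) = exp(−0.000453 × 250) = 0.89293
R(B) = exp(−0.000794 × 250) = 0.81996
R(C) = exp(−0.000252 × 250) = 0.93894
Series (B and C): 0.81996 × 0.93894 = 0.76989
Parallel (A and [0.76989]): 1 − (1 − 0.89293)(1 − 0.76989) = 0.975

0.975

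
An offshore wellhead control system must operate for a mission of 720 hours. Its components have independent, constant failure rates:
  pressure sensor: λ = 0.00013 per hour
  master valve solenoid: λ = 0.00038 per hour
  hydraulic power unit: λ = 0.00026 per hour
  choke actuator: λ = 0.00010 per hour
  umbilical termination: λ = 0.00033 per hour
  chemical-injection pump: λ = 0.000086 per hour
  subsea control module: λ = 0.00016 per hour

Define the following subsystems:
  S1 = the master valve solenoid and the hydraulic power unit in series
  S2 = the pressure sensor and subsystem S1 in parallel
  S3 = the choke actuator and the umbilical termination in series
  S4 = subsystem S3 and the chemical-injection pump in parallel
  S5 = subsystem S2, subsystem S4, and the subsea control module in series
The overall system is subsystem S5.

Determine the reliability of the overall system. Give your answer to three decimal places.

0.848

R(pressure sensor) = exp(−0.00013 × 720) = 0.91065
R(master valve solenoid) = exp(−0.00038 × 720) = 0.76064
R(hydraulic power unit) = exp(−0.00026 × 720) = 0.82928
R(choke actuator) = exp(−0.00010 × 720) = 0.93053
R(umbilical termination) = exp(−0.00033 × 720) = 0.78852
R(chemical-injection pump) = exp(−0.000086 × 720) = 0.93996
R(subsea control module) = exp(−0.00016 × 720) = 0.89119
Series (master valve solenoid and hydraulic power unit): 0.76064 × 0.82928 = 0.63078
Parallel (pressure sensor and [0.63078]): 1 − (1 − 0.91065)(1 − 0.63078) = 0.96701
Series (choke actuator and umbilical termination): 0.93053 × 0.78852 = 0.73374
Parallel ([0.73374] and chemical-injection pump): 1 − (1 − 0.73374)(1 − 0.93996) = 0.98401
Series ([0.96701], [0.98401], and subsea control module): 0.96701 × 0.98401 × 0.89119 = 0.848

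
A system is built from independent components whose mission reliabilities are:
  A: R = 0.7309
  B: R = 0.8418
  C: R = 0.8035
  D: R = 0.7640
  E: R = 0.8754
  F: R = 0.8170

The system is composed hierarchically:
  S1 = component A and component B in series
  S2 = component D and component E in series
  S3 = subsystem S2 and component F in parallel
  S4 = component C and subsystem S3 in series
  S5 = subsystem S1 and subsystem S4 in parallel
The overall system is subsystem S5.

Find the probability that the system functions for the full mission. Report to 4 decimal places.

0.9057

Series (A and B): 0.730900 × 0.841800 = 0.615272
Series (D and E): 0.764000 × 0.875400 = 0.668806
Parallel ([0.668806] and F): 1 − (1 − 0.668806)(1 − 0.817000) = 0.939391
Series (C and [0.939391]): 0.803500 × 0.939391 = 0.754801
Parallel ([0.615272] and [0.754801]): 1 − (1 − 0.615272)(1 − 0.754801) = 0.9057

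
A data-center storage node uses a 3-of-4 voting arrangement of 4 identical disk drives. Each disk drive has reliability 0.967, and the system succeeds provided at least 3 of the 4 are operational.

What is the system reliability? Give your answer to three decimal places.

R = Σ_{i=3}^{4} C(4,i) p^i (1−p)^{4−i} with p = 0.967
C(4,3)·0.967^3·0.033^1 = 0.11936
C(4,4)·0.967^4·0.033^0 = 0.87439
Sum = 0.994

0.994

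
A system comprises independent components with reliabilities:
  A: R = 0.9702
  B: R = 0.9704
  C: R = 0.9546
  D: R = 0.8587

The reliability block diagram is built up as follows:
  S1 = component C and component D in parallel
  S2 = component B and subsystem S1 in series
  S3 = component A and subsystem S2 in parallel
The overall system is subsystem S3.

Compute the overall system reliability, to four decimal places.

0.9989

Parallel (C and D): 1 − (1 − 0.954600)(1 − 0.858700) = 0.993585
Series (B and [0.993585]): 0.970400 × 0.993585 = 0.964175
Parallel (A and [0.964175]): 1 − (1 − 0.970200)(1 − 0.964175) = 0.9989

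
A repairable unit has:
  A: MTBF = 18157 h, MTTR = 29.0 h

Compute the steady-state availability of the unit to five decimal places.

A(A) = MTBF/(MTBF+MTTR) = 18157/(18157+29.0) = 0.99841

0.99841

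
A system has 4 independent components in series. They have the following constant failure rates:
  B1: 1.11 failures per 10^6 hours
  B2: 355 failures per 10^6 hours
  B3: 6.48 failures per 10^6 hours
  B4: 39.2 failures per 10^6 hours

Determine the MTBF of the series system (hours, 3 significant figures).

Series of exponential components: λ_sys = Σ λ_i
λ_sys = 0.00000111 + 0.000355 + 0.00000648 + 0.0000392 = 4.0179e-04 /h
MTBF = 1 / λ_sys = 2490 h

2490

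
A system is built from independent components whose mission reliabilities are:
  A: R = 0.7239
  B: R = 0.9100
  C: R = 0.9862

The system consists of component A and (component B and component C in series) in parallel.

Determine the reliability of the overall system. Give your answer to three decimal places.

0.972

Series (B and C): 0.91000 × 0.98620 = 0.89744
Parallel (A and [0.89744]): 1 − (1 − 0.72390)(1 − 0.89744) = 0.972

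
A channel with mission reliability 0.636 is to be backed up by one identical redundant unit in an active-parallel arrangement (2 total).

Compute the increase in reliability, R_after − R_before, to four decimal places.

0.2315

R_before = 0.636
R_after = 1 − (1 − 0.636)^2 = 0.8675
ΔR = 0.8675 − 0.636 = 0.2315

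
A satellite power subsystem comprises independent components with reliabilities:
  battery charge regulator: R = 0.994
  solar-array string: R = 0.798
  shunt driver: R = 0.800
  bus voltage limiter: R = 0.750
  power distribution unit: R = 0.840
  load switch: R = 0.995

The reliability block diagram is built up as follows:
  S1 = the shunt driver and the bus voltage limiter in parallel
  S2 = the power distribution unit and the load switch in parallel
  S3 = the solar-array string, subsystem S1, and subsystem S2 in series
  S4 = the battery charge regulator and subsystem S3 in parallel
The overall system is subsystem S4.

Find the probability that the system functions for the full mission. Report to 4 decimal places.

Parallel (shunt driver and bus voltage limiter): 1 − (1 − 0.800000)(1 − 0.750000) = 0.950000
Parallel (power distribution unit and load switch): 1 − (1 − 0.840000)(1 − 0.995000) = 0.999200
Series (solar-array string, [0.950000], and [0.999200]): 0.798000 × 0.950000 × 0.999200 = 0.757494
Parallel (battery charge regulator and [0.757494]): 1 − (1 − 0.994000)(1 − 0.757494) = 0.9985

0.9985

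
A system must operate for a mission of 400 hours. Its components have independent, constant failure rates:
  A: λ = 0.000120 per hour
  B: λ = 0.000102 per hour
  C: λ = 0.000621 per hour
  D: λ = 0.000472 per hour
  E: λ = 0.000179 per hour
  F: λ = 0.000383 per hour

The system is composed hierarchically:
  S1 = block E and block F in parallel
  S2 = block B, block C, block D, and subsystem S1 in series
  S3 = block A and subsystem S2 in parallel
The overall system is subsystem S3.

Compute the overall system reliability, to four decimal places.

0.9819

R(A) = exp(−0.000120 × 400) = 0.953134
R(B) = exp(−0.000102 × 400) = 0.960021
R(C) = exp(−0.000621 × 400) = 0.780048
R(D) = exp(−0.000472 × 400) = 0.827952
R(E) = exp(−0.000179 × 400) = 0.930903
R(F) = exp(−0.000383 × 400) = 0.857958
Parallel (E and F): 1 − (1 − 0.930903)(1 − 0.857958) = 0.990185
Series (B, C, D, and [0.990185]): 0.960021 × 0.780048 × 0.827952 × 0.990185 = 0.613937
Parallel (A and [0.613937]): 1 − (1 − 0.953134)(1 − 0.613937) = 0.9819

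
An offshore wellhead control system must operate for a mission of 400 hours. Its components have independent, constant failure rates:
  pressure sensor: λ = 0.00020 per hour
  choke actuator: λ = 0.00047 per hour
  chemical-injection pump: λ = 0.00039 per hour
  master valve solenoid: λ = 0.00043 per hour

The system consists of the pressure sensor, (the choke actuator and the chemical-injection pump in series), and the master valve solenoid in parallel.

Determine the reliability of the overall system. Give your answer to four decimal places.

0.9965

R(pressure sensor) = exp(−0.00020 × 400) = 0.923116
R(choke actuator) = exp(−0.00047 × 400) = 0.828615
R(chemical-injection pump) = exp(−0.00039 × 400) = 0.855559
R(master valve solenoid) = exp(−0.00043 × 400) = 0.841979
Series (choke actuator and chemical-injection pump): 0.828615 × 0.855559 = 0.708929
Parallel (pressure sensor, [0.708929], and master valve solenoid): 1 − (1 − 0.923116)(1 − 0.708929)(1 − 0.841979) = 0.9965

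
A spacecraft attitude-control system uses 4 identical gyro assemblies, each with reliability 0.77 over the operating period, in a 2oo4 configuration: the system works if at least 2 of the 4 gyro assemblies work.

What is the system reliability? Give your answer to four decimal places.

R = Σ_{i=2}^{4} C(4,i) p^i (1−p)^{4−i} with p = 0.77
C(4,2)·0.77^2·0.23^2 = 0.188186
C(4,3)·0.77^3·0.23^1 = 0.420010
C(4,4)·0.77^4·0.23^0 = 0.351530
Sum = 0.9597

0.9597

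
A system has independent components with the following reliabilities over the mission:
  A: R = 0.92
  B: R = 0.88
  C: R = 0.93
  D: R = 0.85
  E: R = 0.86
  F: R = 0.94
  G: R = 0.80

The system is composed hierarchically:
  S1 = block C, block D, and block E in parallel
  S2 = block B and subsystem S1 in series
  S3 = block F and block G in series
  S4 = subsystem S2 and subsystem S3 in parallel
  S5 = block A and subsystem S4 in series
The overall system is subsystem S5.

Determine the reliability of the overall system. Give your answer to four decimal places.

Parallel (C, D, and E): 1 − (1 − 0.930000)(1 − 0.850000)(1 − 0.860000) = 0.998530
Series (B and [0.998530]): 0.880000 × 0.998530 = 0.878706
Series (F and G): 0.940000 × 0.800000 = 0.752000
Parallel ([0.878706] and [0.752000]): 1 − (1 − 0.878706)(1 − 0.752000) = 0.969919
Series (A and [0.969919]): 0.920000 × 0.969919 = 0.8923

0.8923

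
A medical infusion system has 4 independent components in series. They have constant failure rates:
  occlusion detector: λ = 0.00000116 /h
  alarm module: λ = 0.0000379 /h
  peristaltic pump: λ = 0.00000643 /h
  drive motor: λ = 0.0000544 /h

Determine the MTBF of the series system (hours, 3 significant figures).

10000

Series of exponential components: λ_sys = Σ λ_i
λ_sys = 0.00000116 + 0.0000379 + 0.00000643 + 0.0000544 = 9.9890e-05 /h
MTBF = 1 / λ_sys = 10000 h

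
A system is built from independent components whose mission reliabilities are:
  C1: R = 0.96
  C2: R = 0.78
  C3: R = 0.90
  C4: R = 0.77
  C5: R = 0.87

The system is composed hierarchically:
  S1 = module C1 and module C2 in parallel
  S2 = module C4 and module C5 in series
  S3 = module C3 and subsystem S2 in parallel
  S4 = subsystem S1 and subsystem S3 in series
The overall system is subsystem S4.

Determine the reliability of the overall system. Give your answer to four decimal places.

0.9585

Parallel (C1 and C2): 1 − (1 − 0.960000)(1 − 0.780000) = 0.991200
Series (C4 and C5): 0.770000 × 0.870000 = 0.669900
Parallel (C3 and [0.669900]): 1 − (1 − 0.900000)(1 − 0.669900) = 0.966990
Series ([0.991200] and [0.966990]): 0.991200 × 0.966990 = 0.9585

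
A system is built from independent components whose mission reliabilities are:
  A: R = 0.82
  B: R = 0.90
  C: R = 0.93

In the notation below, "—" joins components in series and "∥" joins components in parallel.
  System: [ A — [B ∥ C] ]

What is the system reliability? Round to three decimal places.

Parallel (B and C): 1 − (1 − 0.90000)(1 − 0.93000) = 0.99300
Series (A and [0.99300]): 0.82000 × 0.99300 = 0.814

0.814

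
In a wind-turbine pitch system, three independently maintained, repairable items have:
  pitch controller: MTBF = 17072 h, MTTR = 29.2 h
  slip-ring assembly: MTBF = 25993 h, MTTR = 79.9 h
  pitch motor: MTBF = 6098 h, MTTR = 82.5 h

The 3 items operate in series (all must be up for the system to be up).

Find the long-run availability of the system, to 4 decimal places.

0.9819

A(pitch controller) = MTBF/(MTBF+MTTR) = 17072/(17072+29.2) = 0.998293
A(slip-ring assembly) = MTBF/(MTBF+MTTR) = 25993/(25993+79.9) = 0.996936
A(pitch motor) = MTBF/(MTBF+MTTR) = 6098/(6098+82.5) = 0.986652
Series availability: 0.998293 × 0.996936 × 0.986652 = 0.9819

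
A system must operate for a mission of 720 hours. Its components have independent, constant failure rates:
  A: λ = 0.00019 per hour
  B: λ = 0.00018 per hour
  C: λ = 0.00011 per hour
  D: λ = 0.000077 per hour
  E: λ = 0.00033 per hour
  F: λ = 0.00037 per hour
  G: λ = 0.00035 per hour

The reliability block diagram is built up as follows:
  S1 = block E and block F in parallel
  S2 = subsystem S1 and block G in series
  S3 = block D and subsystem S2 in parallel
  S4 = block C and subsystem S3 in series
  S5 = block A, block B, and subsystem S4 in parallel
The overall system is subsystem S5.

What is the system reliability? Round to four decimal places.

R(A) = exp(−0.00019 × 720) = 0.872145
R(B) = exp(−0.00018 × 720) = 0.878447
R(C) = exp(−0.00011 × 720) = 0.923855
R(D) = exp(−0.000077 × 720) = 0.946069
R(E) = exp(−0.00033 × 720) = 0.788518
R(F) = exp(−0.00037 × 720) = 0.766133
R(G) = exp(−0.00035 × 720) = 0.777245
Parallel (E and F): 1 − (1 − 0.788518)(1 − 0.766133) = 0.950541
Series ([0.950541] and G): 0.950541 × 0.777245 = 0.738803
Parallel (D and [0.738803]): 1 − (1 − 0.946069)(1 − 0.738803) = 0.985913
Series (C and [0.985913]): 0.923855 × 0.985913 = 0.910841
Parallel (A, B, and [0.910841]): 1 − (1 − 0.872145)(1 − 0.878447)(1 − 0.910841) = 0.9986

0.9986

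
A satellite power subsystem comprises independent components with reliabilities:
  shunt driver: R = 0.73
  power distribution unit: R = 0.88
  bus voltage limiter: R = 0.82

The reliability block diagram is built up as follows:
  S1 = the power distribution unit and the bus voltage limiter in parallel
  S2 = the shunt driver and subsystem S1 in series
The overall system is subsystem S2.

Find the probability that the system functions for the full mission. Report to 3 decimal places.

Parallel (power distribution unit and bus voltage limiter): 1 − (1 − 0.88000)(1 − 0.82000) = 0.97840
Series (shunt driver and [0.97840]): 0.73000 × 0.97840 = 0.714

0.714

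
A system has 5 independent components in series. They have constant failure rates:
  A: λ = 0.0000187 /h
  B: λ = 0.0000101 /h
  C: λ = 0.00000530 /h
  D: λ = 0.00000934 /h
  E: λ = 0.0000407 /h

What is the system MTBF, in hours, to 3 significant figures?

11900

Series of exponential components: λ_sys = Σ λ_i
λ_sys = 0.0000187 + 0.0000101 + 0.00000530 + 0.00000934 + 0.0000407 = 8.4140e-05 /h
MTBF = 1 / λ_sys = 11900 h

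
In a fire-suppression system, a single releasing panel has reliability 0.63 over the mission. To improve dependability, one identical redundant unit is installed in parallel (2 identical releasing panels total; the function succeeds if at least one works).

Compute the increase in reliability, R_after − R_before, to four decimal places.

R_before = 0.63
R_after = 1 − (1 − 0.63)^2 = 0.8631
ΔR = 0.8631 − 0.63 = 0.2331

0.2331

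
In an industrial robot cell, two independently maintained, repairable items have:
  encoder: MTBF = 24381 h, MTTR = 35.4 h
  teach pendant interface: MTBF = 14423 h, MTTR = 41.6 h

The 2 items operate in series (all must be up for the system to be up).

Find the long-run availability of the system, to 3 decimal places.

0.996

A(encoder) = MTBF/(MTBF+MTTR) = 24381/(24381+35.4) = 0.998550
A(teach pendant interface) = MTBF/(MTBF+MTTR) = 14423/(14423+41.6) = 0.997124
Series availability: 0.998550 × 0.997124 = 0.996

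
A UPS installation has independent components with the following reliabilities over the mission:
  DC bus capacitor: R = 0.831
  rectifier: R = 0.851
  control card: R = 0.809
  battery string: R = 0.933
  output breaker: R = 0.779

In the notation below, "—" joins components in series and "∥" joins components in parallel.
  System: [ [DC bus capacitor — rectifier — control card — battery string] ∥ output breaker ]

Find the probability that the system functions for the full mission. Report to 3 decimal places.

0.897

Series (DC bus capacitor, rectifier, control card, and battery string): 0.83100 × 0.85100 × 0.80900 × 0.93300 = 0.53378
Parallel ([0.53378] and output breaker): 1 − (1 − 0.53378)(1 − 0.77900) = 0.897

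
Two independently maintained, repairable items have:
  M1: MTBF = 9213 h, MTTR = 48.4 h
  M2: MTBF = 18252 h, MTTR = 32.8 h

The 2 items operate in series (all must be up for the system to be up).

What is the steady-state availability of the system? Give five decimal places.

0.99299

A(M1) = MTBF/(MTBF+MTTR) = 9213/(9213+48.4) = 0.994774
A(M2) = MTBF/(MTBF+MTTR) = 18252/(18252+32.8) = 0.998206
Series availability: 0.994774 × 0.998206 = 0.99299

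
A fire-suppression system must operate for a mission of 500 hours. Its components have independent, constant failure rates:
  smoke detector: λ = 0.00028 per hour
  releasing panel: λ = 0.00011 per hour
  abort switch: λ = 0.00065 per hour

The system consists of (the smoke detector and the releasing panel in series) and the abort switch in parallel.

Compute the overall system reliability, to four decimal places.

0.9508

R(smoke detector) = exp(−0.00028 × 500) = 0.869358
R(releasing panel) = exp(−0.00011 × 500) = 0.946485
R(abort switch) = exp(−0.00065 × 500) = 0.722527
Series (smoke detector and releasing panel): 0.869358 × 0.946485 = 0.822834
Parallel ([0.822834] and abort switch): 1 − (1 − 0.822834)(1 − 0.722527) = 0.9508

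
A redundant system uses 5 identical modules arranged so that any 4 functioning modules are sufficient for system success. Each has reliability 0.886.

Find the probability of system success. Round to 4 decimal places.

0.8972

R = Σ_{i=4}^{5} C(5,i) p^i (1−p)^{5−i} with p = 0.886
C(5,4)·0.886^4·0.114^1 = 0.351245
C(5,5)·0.886^5·0.114^0 = 0.545970
Sum = 0.8972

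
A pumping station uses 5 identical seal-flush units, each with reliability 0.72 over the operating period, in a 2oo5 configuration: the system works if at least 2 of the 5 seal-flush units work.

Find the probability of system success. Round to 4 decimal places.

0.9762

R = Σ_{i=2}^{5} C(5,i) p^i (1−p)^{5−i} with p = 0.72
C(5,2)·0.72^2·0.28^3 = 0.113799
C(5,3)·0.72^3·0.28^2 = 0.292626
C(5,4)·0.72^4·0.28^1 = 0.376234
C(5,5)·0.72^5·0.28^0 = 0.193492
Sum = 0.9762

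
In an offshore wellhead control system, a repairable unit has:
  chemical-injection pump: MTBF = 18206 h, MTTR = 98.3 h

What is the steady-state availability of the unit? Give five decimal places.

0.99463

A(chemical-injection pump) = MTBF/(MTBF+MTTR) = 18206/(18206+98.3) = 0.99463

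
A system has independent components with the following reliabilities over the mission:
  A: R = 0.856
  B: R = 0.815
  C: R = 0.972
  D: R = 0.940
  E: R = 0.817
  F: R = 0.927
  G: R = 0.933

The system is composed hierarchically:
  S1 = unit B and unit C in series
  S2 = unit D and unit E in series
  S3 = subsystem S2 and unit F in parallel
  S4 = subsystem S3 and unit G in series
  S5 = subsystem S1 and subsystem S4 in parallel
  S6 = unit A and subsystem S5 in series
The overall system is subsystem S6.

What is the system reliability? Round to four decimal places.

Series (B and C): 0.815000 × 0.972000 = 0.792180
Series (D and E): 0.940000 × 0.817000 = 0.767980
Parallel ([0.767980] and F): 1 − (1 − 0.767980)(1 − 0.927000) = 0.983063
Series ([0.983063] and G): 0.983063 × 0.933000 = 0.917198
Parallel ([0.792180] and [0.917198]): 1 − (1 − 0.792180)(1 − 0.917198) = 0.982792
Series (A and [0.982792]): 0.856000 × 0.982792 = 0.8413

0.8413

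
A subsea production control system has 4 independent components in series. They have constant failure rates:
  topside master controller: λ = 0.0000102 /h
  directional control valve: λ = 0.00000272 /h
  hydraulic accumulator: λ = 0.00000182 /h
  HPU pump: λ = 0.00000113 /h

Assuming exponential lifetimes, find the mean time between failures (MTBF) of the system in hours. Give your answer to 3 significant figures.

63000

Series of exponential components: λ_sys = Σ λ_i
λ_sys = 0.0000102 + 0.00000272 + 0.00000182 + 0.00000113 = 1.5870e-05 /h
MTBF = 1 / λ_sys = 63000 h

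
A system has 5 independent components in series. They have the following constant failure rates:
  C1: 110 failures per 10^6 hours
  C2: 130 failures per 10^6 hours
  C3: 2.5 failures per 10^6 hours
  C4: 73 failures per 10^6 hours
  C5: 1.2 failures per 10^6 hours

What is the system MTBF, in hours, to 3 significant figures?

Series of exponential components: λ_sys = Σ λ_i
λ_sys = 0.00011 + 0.00013 + 0.0000025 + 0.000073 + 0.0000012 = 3.1670e-04 /h
MTBF = 1 / λ_sys = 3160 h

3160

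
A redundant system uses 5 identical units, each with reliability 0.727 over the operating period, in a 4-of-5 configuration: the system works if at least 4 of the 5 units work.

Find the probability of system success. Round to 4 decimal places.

0.5844

R = Σ_{i=4}^{5} C(5,i) p^i (1−p)^{5−i} with p = 0.727
C(5,4)·0.727^4·0.273^1 = 0.381303
C(5,5)·0.727^5·0.273^0 = 0.203082
Sum = 0.5844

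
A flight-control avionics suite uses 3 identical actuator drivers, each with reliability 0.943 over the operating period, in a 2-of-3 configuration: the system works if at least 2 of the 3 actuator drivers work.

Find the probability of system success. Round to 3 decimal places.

0.991

R = Σ_{i=2}^{3} C(3,i) p^i (1−p)^{3−i} with p = 0.943
C(3,2)·0.943^2·0.057^1 = 0.15206
C(3,3)·0.943^3·0.057^0 = 0.83856
Sum = 0.991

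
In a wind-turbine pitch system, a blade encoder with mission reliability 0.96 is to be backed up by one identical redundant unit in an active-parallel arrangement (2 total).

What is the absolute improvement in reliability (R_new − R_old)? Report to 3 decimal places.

R_before = 0.96
R_after = 1 − (1 − 0.96)^2 = 0.998
ΔR = 0.998 − 0.96 = 0.038

0.038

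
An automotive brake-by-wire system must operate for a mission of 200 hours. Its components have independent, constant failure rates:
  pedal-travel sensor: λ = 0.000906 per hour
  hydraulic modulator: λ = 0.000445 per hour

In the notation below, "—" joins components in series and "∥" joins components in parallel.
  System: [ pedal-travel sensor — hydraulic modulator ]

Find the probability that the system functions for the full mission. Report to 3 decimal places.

0.763

R(pedal-travel sensor) = exp(−0.000906 × 200) = 0.83427
R(hydraulic modulator) = exp(−0.000445 × 200) = 0.91485
Series (pedal-travel sensor and hydraulic modulator): 0.83427 × 0.91485 = 0.763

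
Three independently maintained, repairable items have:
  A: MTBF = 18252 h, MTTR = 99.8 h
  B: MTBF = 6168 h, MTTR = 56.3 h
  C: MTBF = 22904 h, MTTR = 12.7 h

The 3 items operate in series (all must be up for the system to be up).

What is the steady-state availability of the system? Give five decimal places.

A(A) = MTBF/(MTBF+MTTR) = 18252/(18252+99.8) = 0.994562
A(B) = MTBF/(MTBF+MTTR) = 6168/(6168+56.3) = 0.990955
A(C) = MTBF/(MTBF+MTTR) = 22904/(22904+12.7) = 0.999446
Series availability: 0.994562 × 0.990955 × 0.999446 = 0.98502

0.98502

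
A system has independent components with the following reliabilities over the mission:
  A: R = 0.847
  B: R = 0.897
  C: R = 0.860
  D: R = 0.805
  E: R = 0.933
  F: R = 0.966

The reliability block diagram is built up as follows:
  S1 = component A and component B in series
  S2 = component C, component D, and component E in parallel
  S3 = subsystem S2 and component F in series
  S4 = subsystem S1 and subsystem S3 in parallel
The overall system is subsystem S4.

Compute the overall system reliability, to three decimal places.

0.991

Series (A and B): 0.84700 × 0.89700 = 0.75976
Parallel (C, D, and E): 1 − (1 − 0.86000)(1 − 0.80500)(1 − 0.93300) = 0.99817
Series ([0.99817] and F): 0.99817 × 0.96600 = 0.96423
Parallel ([0.75976] and [0.96423]): 1 − (1 − 0.75976)(1 − 0.96423) = 0.991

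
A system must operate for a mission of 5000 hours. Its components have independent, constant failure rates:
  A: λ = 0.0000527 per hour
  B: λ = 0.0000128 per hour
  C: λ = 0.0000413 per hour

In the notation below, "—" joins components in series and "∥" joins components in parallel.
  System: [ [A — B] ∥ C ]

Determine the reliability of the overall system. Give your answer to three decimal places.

0.948

R(A) = exp(−0.0000527 × 5000) = 0.76836
R(B) = exp(−0.0000128 × 5000) = 0.93800
R(C) = exp(−0.0000413 × 5000) = 0.81343
Series (A and B): 0.76836 × 0.93800 = 0.72072
Parallel ([0.72072] and C): 1 − (1 − 0.72072)(1 − 0.81343) = 0.948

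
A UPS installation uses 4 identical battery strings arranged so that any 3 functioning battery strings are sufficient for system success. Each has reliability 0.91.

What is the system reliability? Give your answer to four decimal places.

0.9570

R = Σ_{i=3}^{4} C(4,i) p^i (1−p)^{4−i} with p = 0.91
C(4,3)·0.91^3·0.09^1 = 0.271286
C(4,4)·0.91^4·0.09^0 = 0.685750
Sum = 0.9570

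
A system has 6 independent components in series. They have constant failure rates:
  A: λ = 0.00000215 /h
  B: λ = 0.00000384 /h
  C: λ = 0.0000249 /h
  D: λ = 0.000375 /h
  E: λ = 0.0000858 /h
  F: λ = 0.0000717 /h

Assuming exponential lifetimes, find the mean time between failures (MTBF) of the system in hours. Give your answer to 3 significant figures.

1770

Series of exponential components: λ_sys = Σ λ_i
λ_sys = 0.00000215 + 0.00000384 + 0.0000249 + 0.000375 + 0.0000858 + 0.0000717 = 5.6339e-04 /h
MTBF = 1 / λ_sys = 1770 h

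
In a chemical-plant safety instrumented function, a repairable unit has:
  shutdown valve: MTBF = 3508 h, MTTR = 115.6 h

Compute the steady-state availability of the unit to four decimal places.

A(shutdown valve) = MTBF/(MTBF+MTTR) = 3508/(3508+115.6) = 0.9681

0.9681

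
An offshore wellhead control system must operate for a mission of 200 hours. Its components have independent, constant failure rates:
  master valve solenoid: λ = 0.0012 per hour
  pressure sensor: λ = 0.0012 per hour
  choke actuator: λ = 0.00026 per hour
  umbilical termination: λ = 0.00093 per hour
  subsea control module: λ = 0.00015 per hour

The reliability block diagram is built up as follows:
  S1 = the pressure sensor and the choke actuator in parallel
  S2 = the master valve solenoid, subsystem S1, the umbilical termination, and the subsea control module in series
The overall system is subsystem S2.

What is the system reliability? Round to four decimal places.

R(master valve solenoid) = exp(−0.0012 × 200) = 0.786628
R(pressure sensor) = exp(−0.0012 × 200) = 0.786628
R(choke actuator) = exp(−0.00026 × 200) = 0.949329
R(umbilical termination) = exp(−0.00093 × 200) = 0.830274
R(subsea control module) = exp(−0.00015 × 200) = 0.970446
Parallel (pressure sensor and choke actuator): 1 − (1 − 0.786628)(1 − 0.949329) = 0.989188
Series (master valve solenoid, [0.989188], umbilical termination, and subsea control module): 0.786628 × 0.989188 × 0.830274 × 0.970446 = 0.6270

0.6270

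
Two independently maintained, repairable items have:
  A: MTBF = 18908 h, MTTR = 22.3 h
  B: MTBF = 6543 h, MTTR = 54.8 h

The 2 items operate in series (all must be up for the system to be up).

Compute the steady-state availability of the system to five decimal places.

0.99053

A(A) = MTBF/(MTBF+MTTR) = 18908/(18908+22.3) = 0.998822
A(B) = MTBF/(MTBF+MTTR) = 6543/(6543+54.8) = 0.991694
Series availability: 0.998822 × 0.991694 = 0.99053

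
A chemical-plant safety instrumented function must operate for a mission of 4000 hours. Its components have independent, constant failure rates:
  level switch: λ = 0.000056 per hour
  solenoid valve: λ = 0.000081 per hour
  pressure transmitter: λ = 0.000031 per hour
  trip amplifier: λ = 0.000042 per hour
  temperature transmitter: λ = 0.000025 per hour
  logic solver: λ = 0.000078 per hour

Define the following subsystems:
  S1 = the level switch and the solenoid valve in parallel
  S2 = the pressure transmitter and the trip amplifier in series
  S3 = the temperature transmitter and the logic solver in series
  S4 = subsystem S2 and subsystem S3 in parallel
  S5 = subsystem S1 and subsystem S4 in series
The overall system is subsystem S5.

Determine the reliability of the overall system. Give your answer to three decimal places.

0.864

R(level switch) = exp(−0.000056 × 4000) = 0.79932
R(solenoid valve) = exp(−0.000081 × 4000) = 0.72325
R(pressure transmitter) = exp(−0.000031 × 4000) = 0.88338
R(trip amplifier) = exp(−0.000042 × 4000) = 0.84535
R(temperature transmitter) = exp(−0.000025 × 4000) = 0.90484
R(logic solver) = exp(−0.000078 × 4000) = 0.73198
Parallel (level switch and solenoid valve): 1 − (1 − 0.79932)(1 − 0.72325) = 0.94446
Series (pressure transmitter and trip amplifier): 0.88338 × 0.84535 = 0.74677
Series (temperature transmitter and logic solver): 0.90484 × 0.73198 = 0.66232
Parallel ([0.74677] and [0.66232]): 1 − (1 − 0.74677)(1 − 0.66232) = 0.91449
Series ([0.94446] and [0.91449]): 0.94446 × 0.91449 = 0.864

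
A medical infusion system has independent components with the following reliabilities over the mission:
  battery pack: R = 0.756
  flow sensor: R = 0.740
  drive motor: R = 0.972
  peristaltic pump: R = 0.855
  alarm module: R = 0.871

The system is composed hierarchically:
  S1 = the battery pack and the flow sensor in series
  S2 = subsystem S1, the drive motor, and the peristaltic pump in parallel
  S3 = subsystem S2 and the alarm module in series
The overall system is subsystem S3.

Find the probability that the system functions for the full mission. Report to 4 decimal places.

Series (battery pack and flow sensor): 0.756000 × 0.740000 = 0.559440
Parallel ([0.559440], drive motor, and peristaltic pump): 1 − (1 − 0.559440)(1 − 0.972000)(1 − 0.855000) = 0.998211
Series ([0.998211] and alarm module): 0.998211 × 0.871000 = 0.8694

0.8694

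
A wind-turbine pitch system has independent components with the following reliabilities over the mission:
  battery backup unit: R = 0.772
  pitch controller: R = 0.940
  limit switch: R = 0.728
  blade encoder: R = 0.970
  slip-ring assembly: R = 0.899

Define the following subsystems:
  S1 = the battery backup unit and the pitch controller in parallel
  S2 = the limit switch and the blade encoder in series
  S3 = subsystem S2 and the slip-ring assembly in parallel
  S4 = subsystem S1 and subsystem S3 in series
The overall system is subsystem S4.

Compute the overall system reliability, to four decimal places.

Parallel (battery backup unit and pitch controller): 1 − (1 − 0.772000)(1 − 0.940000) = 0.986320
Series (limit switch and blade encoder): 0.728000 × 0.970000 = 0.706160
Parallel ([0.706160] and slip-ring assembly): 1 − (1 − 0.706160)(1 − 0.899000) = 0.970322
Series ([0.986320] and [0.970322]): 0.986320 × 0.970322 = 0.9570

0.9570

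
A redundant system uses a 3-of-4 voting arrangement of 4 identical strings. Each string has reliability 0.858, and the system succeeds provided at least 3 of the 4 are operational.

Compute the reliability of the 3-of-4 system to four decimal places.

R = Σ_{i=3}^{4} C(4,i) p^i (1−p)^{4−i} with p = 0.858
C(4,3)·0.858^3·0.142^1 = 0.358765
C(4,4)·0.858^4·0.142^0 = 0.541937
Sum = 0.9007

0.9007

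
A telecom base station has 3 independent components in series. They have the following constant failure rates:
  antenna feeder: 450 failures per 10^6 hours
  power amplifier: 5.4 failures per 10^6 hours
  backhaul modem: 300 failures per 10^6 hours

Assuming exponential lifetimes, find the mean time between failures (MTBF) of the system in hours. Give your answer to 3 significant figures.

Series of exponential components: λ_sys = Σ λ_i
λ_sys = 0.00045 + 0.0000054 + 0.00030 = 7.5540e-04 /h
MTBF = 1 / λ_sys = 1320 h

1320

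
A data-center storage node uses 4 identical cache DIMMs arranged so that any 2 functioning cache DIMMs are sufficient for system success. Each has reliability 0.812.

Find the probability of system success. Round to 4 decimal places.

0.9772

R = Σ_{i=2}^{4} C(4,i) p^i (1−p)^{4−i} with p = 0.812
C(4,2)·0.812^2·0.188^2 = 0.139823
C(4,3)·0.812^3·0.188^1 = 0.402611
C(4,4)·0.812^4·0.188^0 = 0.434735
Sum = 0.9772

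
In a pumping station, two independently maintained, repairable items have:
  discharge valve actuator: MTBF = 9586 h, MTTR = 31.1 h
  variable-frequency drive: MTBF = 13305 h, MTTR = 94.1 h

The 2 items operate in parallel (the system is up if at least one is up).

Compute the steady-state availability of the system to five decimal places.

0.99998

A(discharge valve actuator) = MTBF/(MTBF+MTTR) = 9586/(9586+31.1) = 0.996766
A(variable-frequency drive) = MTBF/(MTBF+MTTR) = 13305/(13305+94.1) = 0.992977
Parallel availability: 1 − (1 − 0.996766)(1 − 0.992977) = 0.99998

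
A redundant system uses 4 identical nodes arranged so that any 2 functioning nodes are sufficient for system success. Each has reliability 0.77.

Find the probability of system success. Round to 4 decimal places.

0.9597

R = Σ_{i=2}^{4} C(4,i) p^i (1−p)^{4−i} with p = 0.77
C(4,2)·0.77^2·0.23^2 = 0.188186
C(4,3)·0.77^3·0.23^1 = 0.420010
C(4,4)·0.77^4·0.23^0 = 0.351530
Sum = 0.9597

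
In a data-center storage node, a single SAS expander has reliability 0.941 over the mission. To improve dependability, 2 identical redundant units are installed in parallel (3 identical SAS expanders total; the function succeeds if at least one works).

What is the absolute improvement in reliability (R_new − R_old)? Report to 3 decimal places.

R_before = 0.941
R_after = 1 − (1 − 0.941)^3 = 1.000
ΔR = 1.000 − 0.941 = 0.059

0.059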